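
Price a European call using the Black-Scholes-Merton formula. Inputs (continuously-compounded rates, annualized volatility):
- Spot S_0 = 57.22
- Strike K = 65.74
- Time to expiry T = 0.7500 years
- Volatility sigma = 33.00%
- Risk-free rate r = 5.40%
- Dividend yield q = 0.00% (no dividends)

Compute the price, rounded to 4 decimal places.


d1 = (ln(S/K) + (r - q + 0.5*sigma^2) * T) / (sigma * sqrt(T)) = -0.20108088
d2 = d1 - sigma * sqrt(T) = -0.48686927
exp(-rT) = 0.96030916; exp(-qT) = 1.00000000
C = S_0 * exp(-qT) * N(d1) - K * exp(-rT) * N(d2)
N(d1) = 0.42031766; N(d2) = 0.31317549
C = 57.2200 * 1.00000000 * 0.42031766 - 65.7400 * 0.96030916 * 0.31317549 = 4.2796

Answer: Price = 4.2796


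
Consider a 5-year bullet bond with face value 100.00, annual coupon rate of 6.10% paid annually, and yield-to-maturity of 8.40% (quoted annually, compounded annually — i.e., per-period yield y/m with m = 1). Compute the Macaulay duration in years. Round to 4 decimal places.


Coupon per period c = face * coupon_rate / m = 6.100000
Periods per year m = 1; per-period yield y/m = 0.084000
Number of cashflows N = 5
Cashflows (t years, CF_t, discount factor 1/(1+y/m)^(m*t), PV):
  t = 1.0000: CF_t = 6.100000, DF = 0.922509, PV = 5.627306
  t = 2.0000: CF_t = 6.100000, DF = 0.851023, PV = 5.191242
  t = 3.0000: CF_t = 6.100000, DF = 0.785077, PV = 4.788969
  t = 4.0000: CF_t = 6.100000, DF = 0.724241, PV = 4.417868
  t = 5.0000: CF_t = 106.100000, DF = 0.668119, PV = 70.887388
Price P = sum_t PV_t = 90.912772
Macaulay numerator sum_t t * PV_t:
  t * PV_t at t = 1.0000: 5.627306
  t * PV_t at t = 2.0000: 10.382484
  t * PV_t at t = 3.0000: 14.366906
  t * PV_t at t = 4.0000: 17.671471
  t * PV_t at t = 5.0000: 354.436939
Macaulay duration D = (sum_t t * PV_t) / P = 402.485106 / 90.912772 = 4.427157

Answer: Macaulay duration = 4.4272 years


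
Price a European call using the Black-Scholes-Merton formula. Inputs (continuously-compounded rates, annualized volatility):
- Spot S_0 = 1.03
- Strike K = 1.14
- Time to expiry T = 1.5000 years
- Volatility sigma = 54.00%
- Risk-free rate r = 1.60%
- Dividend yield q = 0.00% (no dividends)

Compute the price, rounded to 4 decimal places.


d1 = (ln(S/K) + (r - q + 0.5*sigma^2) * T) / (sigma * sqrt(T)) = 0.21354491
d2 = d1 - sigma * sqrt(T) = -0.44781732
exp(-rT) = 0.97628571; exp(-qT) = 1.00000000
C = S_0 * exp(-qT) * N(d1) - K * exp(-rT) * N(d2)
N(d1) = 0.58454902; N(d2) = 0.32714252
C = 1.0300 * 1.00000000 * 0.58454902 - 1.1400 * 0.97628571 * 0.32714252 = 0.2380

Answer: Price = 0.2380


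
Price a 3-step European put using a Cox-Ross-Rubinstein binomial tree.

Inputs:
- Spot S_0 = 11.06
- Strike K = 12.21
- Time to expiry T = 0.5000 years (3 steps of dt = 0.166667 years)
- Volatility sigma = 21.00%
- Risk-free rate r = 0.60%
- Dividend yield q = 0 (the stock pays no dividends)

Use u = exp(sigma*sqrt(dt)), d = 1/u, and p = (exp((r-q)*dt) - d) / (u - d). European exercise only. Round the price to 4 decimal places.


Answer: Price = V(0,0) = 1.3507

Derivation:
dt = T/N = 0.166667
u = exp(sigma*sqrt(dt)) = 1.089514; d = 1/u = 0.917840
p = (exp((r-q)*dt) - d) / (u - d) = 0.484408
Discount per step: exp(-r*dt) = 0.999000
Stock lattice S(k, i) with i counting down-moves:
  k=0: S(0,0) = 11.0600
  k=1: S(1,0) = 12.0500; S(1,1) = 10.1513
  k=2: S(2,0) = 13.1287; S(2,1) = 11.0600; S(2,2) = 9.3173
  k=3: S(3,0) = 14.3039; S(3,1) = 12.0500; S(3,2) = 10.1513; S(3,3) = 8.5518
Terminal payoffs V(N, i) = max(K - S_T, 0):
  V(3,0) = 0.000000; V(3,1) = 0.159970; V(3,2) = 2.058689; V(3,3) = 3.658227
Backward induction: V(k, i) = exp(-r*dt) * [p * V(k+1, i) + (1-p) * V(k+1, i+1)].
  V(2,0) = exp(-r*dt) * [p*0.000000 + (1-p)*0.159970] = 0.082397
  V(2,1) = exp(-r*dt) * [p*0.159970 + (1-p)*2.058689] = 1.137796
  V(2,2) = exp(-r*dt) * [p*2.058689 + (1-p)*3.658227] = 2.880516
  V(1,0) = exp(-r*dt) * [p*0.082397 + (1-p)*1.137796] = 0.625926
  V(1,1) = exp(-r*dt) * [p*1.137796 + (1-p)*2.880516] = 2.034293
  V(0,0) = exp(-r*dt) * [p*0.625926 + (1-p)*2.034293] = 1.350718


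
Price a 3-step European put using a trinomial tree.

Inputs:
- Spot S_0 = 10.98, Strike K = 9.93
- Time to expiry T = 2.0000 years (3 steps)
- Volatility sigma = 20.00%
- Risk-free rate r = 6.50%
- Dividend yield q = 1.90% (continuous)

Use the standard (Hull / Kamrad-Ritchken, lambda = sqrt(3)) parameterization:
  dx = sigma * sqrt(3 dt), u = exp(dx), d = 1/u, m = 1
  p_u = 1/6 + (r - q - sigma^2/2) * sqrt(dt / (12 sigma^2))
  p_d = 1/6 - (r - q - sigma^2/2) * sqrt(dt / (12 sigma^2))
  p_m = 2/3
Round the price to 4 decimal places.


dt = T/N = 0.666667; dx = sigma*sqrt(3*dt) = 0.282843
u = exp(dx) = 1.326896; d = 1/u = 0.753638
p_u = 0.197308, p_m = 0.666667, p_d = 0.136025
Discount per step: exp(-r*dt) = 0.957592
Stock lattice S(k, j) with j the centered position index:
  k=0: S(0,+0) = 10.9800
  k=1: S(1,-1) = 8.2749; S(1,+0) = 10.9800; S(1,+1) = 14.5693
  k=2: S(2,-2) = 6.2363; S(2,-1) = 8.2749; S(2,+0) = 10.9800; S(2,+1) = 14.5693; S(2,+2) = 19.3320
  k=3: S(3,-3) = 4.6999; S(3,-2) = 6.2363; S(3,-1) = 8.2749; S(3,+0) = 10.9800; S(3,+1) = 14.5693; S(3,+2) = 19.3320; S(3,+3) = 25.6515
Terminal payoffs V(N, j) = max(K - S_T, 0):
  V(3,-3) = 5.230071; V(3,-2) = 3.693682; V(3,-1) = 1.655051; V(3,+0) = 0.000000; V(3,+1) = 0.000000; V(3,+2) = 0.000000; V(3,+3) = 0.000000
Backward induction: V(k, j) = exp(-r*dt) * [p_u * V(k+1, j+1) + p_m * V(k+1, j) + p_d * V(k+1, j-1)]
  V(2,-2) = exp(-r*dt) * [p_u*1.655051 + p_m*3.693682 + p_d*5.230071] = 3.351986
  V(2,-1) = exp(-r*dt) * [p_u*0.000000 + p_m*1.655051 + p_d*3.693682] = 1.537703
  V(2,+0) = exp(-r*dt) * [p_u*0.000000 + p_m*0.000000 + p_d*1.655051] = 0.215582
  V(2,+1) = exp(-r*dt) * [p_u*0.000000 + p_m*0.000000 + p_d*0.000000] = 0.000000
  V(2,+2) = exp(-r*dt) * [p_u*0.000000 + p_m*0.000000 + p_d*0.000000] = 0.000000
  V(1,-1) = exp(-r*dt) * [p_u*0.215582 + p_m*1.537703 + p_d*3.351986] = 1.459013
  V(1,+0) = exp(-r*dt) * [p_u*0.000000 + p_m*0.215582 + p_d*1.537703] = 0.337923
  V(1,+1) = exp(-r*dt) * [p_u*0.000000 + p_m*0.000000 + p_d*0.215582] = 0.028081
  V(0,+0) = exp(-r*dt) * [p_u*0.028081 + p_m*0.337923 + p_d*1.459013] = 0.411080

Answer: Price = V(0,0) = 0.4111


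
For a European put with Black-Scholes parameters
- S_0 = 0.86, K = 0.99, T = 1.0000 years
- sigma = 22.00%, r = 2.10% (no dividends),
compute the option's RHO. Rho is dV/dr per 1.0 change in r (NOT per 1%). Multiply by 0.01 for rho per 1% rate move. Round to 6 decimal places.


d1 = -0.4344206995; d2 = -0.6544206995
phi(d1) = 0.3630193264; exp(-qT) = 1.0000000000; exp(-rT) = 0.9792189646
N(-d2) = 0.7435795989
Rho = -K*T*exp(-rT)*N(-d2) = -0.9900 * 1.0000 * 0.9792189646 * 0.7435795989 = -0.720846

Answer: Rho = -0.720846


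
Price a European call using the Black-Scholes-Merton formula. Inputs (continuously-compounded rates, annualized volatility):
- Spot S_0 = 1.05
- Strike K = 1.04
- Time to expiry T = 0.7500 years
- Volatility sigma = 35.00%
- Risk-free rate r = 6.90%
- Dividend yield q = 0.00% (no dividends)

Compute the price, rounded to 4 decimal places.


d1 = (ln(S/K) + (r - q + 0.5*sigma^2) * T) / (sigma * sqrt(T)) = 0.35385617
d2 = d1 - sigma * sqrt(T) = 0.05074728
exp(-rT) = 0.94956623; exp(-qT) = 1.00000000
C = S_0 * exp(-qT) * N(d1) - K * exp(-rT) * N(d2)
N(d1) = 0.63827666; N(d2) = 0.52023655
C = 1.0500 * 1.00000000 * 0.63827666 - 1.0400 * 0.94956623 * 0.52023655 = 0.1564

Answer: Price = 0.1564


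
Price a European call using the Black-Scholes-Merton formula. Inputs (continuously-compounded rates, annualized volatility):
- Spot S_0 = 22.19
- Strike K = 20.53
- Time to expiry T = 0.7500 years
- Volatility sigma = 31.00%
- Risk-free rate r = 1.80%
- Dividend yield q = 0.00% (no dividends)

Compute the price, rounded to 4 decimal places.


Answer: Price = 3.3626

Derivation:
d1 = (ln(S/K) + (r - q + 0.5*sigma^2) * T) / (sigma * sqrt(T)) = 0.47414241
d2 = d1 - sigma * sqrt(T) = 0.20567454
exp(-rT) = 0.98659072; exp(-qT) = 1.00000000
C = S_0 * exp(-qT) * N(d1) - K * exp(-rT) * N(d2)
N(d1) = 0.68230082; N(d2) = 0.58147743
C = 22.1900 * 1.00000000 * 0.68230082 - 20.5300 * 0.98659072 * 0.58147743 = 3.3626


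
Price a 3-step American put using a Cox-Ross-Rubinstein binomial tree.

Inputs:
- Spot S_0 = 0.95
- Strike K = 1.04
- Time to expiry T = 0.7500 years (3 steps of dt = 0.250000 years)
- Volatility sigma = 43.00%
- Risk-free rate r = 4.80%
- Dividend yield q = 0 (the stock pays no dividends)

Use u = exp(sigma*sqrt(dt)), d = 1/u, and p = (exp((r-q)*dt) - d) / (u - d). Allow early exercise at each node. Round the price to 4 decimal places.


Answer: Price = V(0,0) = 0.1831

Derivation:
dt = T/N = 0.250000
u = exp(sigma*sqrt(dt)) = 1.239862; d = 1/u = 0.806541
p = (exp((r-q)*dt) - d) / (u - d) = 0.474316
Discount per step: exp(-r*dt) = 0.988072
Stock lattice S(k, i) with i counting down-moves:
  k=0: S(0,0) = 0.9500
  k=1: S(1,0) = 1.1779; S(1,1) = 0.7662
  k=2: S(2,0) = 1.4604; S(2,1) = 0.9500; S(2,2) = 0.6180
  k=3: S(3,0) = 1.8107; S(3,1) = 1.1779; S(3,2) = 0.7662; S(3,3) = 0.4984
Terminal payoffs V(N, i) = max(K - S_T, 0):
  V(3,0) = 0.000000; V(3,1) = 0.000000; V(3,2) = 0.273786; V(3,3) = 0.541571
Backward induction: V(k, i) = exp(-r*dt) * [p * V(k+1, i) + (1-p) * V(k+1, i+1)]; then take max(V_cont, immediate exercise) for American.
  V(2,0) = exp(-r*dt) * [p*0.000000 + (1-p)*0.000000] = 0.000000; exercise = 0.000000; V(2,0) = max -> 0.000000
  V(2,1) = exp(-r*dt) * [p*0.000000 + (1-p)*0.273786] = 0.142208; exercise = 0.090000; V(2,1) = max -> 0.142208
  V(2,2) = exp(-r*dt) * [p*0.273786 + (1-p)*0.541571] = 0.409611; exercise = 0.422016; V(2,2) = max -> 0.422016
  V(1,0) = exp(-r*dt) * [p*0.000000 + (1-p)*0.142208] = 0.073865; exercise = 0.000000; V(1,0) = max -> 0.073865
  V(1,1) = exp(-r*dt) * [p*0.142208 + (1-p)*0.422016] = 0.285848; exercise = 0.273786; V(1,1) = max -> 0.285848
  V(0,0) = exp(-r*dt) * [p*0.073865 + (1-p)*0.285848] = 0.183091; exercise = 0.090000; V(0,0) = max -> 0.183091


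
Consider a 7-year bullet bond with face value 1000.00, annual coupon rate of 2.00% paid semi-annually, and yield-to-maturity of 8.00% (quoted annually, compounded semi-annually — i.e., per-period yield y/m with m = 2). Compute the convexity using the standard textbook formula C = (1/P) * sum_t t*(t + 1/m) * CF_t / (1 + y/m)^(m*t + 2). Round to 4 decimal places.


Coupon per period c = face * coupon_rate / m = 10.000000
Periods per year m = 2; per-period yield y/m = 0.040000
Number of cashflows N = 14
Cashflows (t years, CF_t, discount factor 1/(1+y/m)^(m*t), PV):
  t = 0.5000: CF_t = 10.000000, DF = 0.961538, PV = 9.615385
  t = 1.0000: CF_t = 10.000000, DF = 0.924556, PV = 9.245562
  t = 1.5000: CF_t = 10.000000, DF = 0.888996, PV = 8.889964
  t = 2.0000: CF_t = 10.000000, DF = 0.854804, PV = 8.548042
  t = 2.5000: CF_t = 10.000000, DF = 0.821927, PV = 8.219271
  t = 3.0000: CF_t = 10.000000, DF = 0.790315, PV = 7.903145
  t = 3.5000: CF_t = 10.000000, DF = 0.759918, PV = 7.599178
  t = 4.0000: CF_t = 10.000000, DF = 0.730690, PV = 7.306902
  t = 4.5000: CF_t = 10.000000, DF = 0.702587, PV = 7.025867
  t = 5.0000: CF_t = 10.000000, DF = 0.675564, PV = 6.755642
  t = 5.5000: CF_t = 10.000000, DF = 0.649581, PV = 6.495809
  t = 6.0000: CF_t = 10.000000, DF = 0.624597, PV = 6.245970
  t = 6.5000: CF_t = 10.000000, DF = 0.600574, PV = 6.005741
  t = 7.0000: CF_t = 1010.000000, DF = 0.577475, PV = 583.249834
Price P = sum_t PV_t = 683.106312
Convexity numerator sum_t t*(t + 1/m) * CF_t / (1+y/m)^(m*t + 2):
  t = 0.5000: term = 4.444982
  t = 1.0000: term = 12.822063
  t = 1.5000: term = 24.657813
  t = 2.0000: term = 39.515726
  t = 2.5000: term = 56.993836
  t = 3.0000: term = 76.722472
  t = 3.5000: term = 98.362143
  t = 4.0000: term = 121.601550
  t = 4.5000: term = 146.155710
  t = 5.0000: term = 171.764189
  t = 5.5000: term = 198.189448
  t = 6.0000: term = 225.215282
  t = 6.5000: term = 252.645349
  t = 7.0000: term = 28310.481016
Convexity = (1/P) * sum = 29739.571578 / 683.106312 = 43.535788

Answer: Convexity = 43.5358


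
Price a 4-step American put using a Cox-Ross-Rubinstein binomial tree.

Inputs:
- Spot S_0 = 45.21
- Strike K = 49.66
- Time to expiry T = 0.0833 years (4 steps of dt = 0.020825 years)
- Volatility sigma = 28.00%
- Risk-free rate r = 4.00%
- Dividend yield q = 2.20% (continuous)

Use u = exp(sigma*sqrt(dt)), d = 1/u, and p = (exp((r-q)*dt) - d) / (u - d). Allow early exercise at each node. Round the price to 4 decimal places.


dt = T/N = 0.020825
u = exp(sigma*sqrt(dt)) = 1.041234; d = 1/u = 0.960399
p = (exp((r-q)*dt) - d) / (u - d) = 0.494538
Discount per step: exp(-r*dt) = 0.999167
Stock lattice S(k, i) with i counting down-moves:
  k=0: S(0,0) = 45.2100
  k=1: S(1,0) = 47.0742; S(1,1) = 43.4196
  k=2: S(2,0) = 49.0152; S(2,1) = 45.2100; S(2,2) = 41.7002
  k=3: S(3,0) = 51.0363; S(3,1) = 47.0742; S(3,2) = 43.4196; S(3,3) = 40.0488
  k=4: S(4,0) = 53.1407; S(4,1) = 49.0152; S(4,2) = 45.2100; S(4,3) = 41.7002; S(4,4) = 38.4628
Terminal payoffs V(N, i) = max(K - S_T, 0):
  V(4,0) = 0.000000; V(4,1) = 0.644765; V(4,2) = 4.450000; V(4,3) = 7.959821; V(4,4) = 11.197161
Backward induction: V(k, i) = exp(-r*dt) * [p * V(k+1, i) + (1-p) * V(k+1, i+1)]; then take max(V_cont, immediate exercise) for American.
  V(3,0) = exp(-r*dt) * [p*0.000000 + (1-p)*0.644765] = 0.325633; exercise = 0.000000; V(3,0) = max -> 0.325633
  V(3,1) = exp(-r*dt) * [p*0.644765 + (1-p)*4.450000] = 2.566029; exercise = 2.585816; V(3,1) = max -> 2.585816
  V(3,2) = exp(-r*dt) * [p*4.450000 + (1-p)*7.959821] = 6.218899; exercise = 6.240360; V(3,2) = max -> 6.240360
  V(3,3) = exp(-r*dt) * [p*7.959821 + (1-p)*11.197161] = 9.588183; exercise = 9.611189; V(3,3) = max -> 9.611189
  V(2,0) = exp(-r*dt) * [p*0.325633 + (1-p)*2.585816] = 1.466848; exercise = 0.644765; V(2,0) = max -> 1.466848
  V(2,1) = exp(-r*dt) * [p*2.585816 + (1-p)*6.240360] = 4.429359; exercise = 4.450000; V(2,1) = max -> 4.450000
  V(2,2) = exp(-r*dt) * [p*6.240360 + (1-p)*9.611189] = 7.937572; exercise = 7.959821; V(2,2) = max -> 7.959821
  V(1,0) = exp(-r*dt) * [p*1.466848 + (1-p)*4.450000] = 2.972241; exercise = 2.585816; V(1,0) = max -> 2.972241
  V(1,1) = exp(-r*dt) * [p*4.450000 + (1-p)*7.959821] = 6.218899; exercise = 6.240360; V(1,1) = max -> 6.240360
  V(0,0) = exp(-r*dt) * [p*2.972241 + (1-p)*6.240360] = 4.620301; exercise = 4.450000; V(0,0) = max -> 4.620301

Answer: Price = V(0,0) = 4.6203


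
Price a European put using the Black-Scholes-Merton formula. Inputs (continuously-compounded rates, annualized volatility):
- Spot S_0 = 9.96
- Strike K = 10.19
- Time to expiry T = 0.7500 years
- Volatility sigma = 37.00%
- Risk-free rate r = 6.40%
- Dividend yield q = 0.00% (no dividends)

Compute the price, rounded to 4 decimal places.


Answer: Price = 1.1321

Derivation:
d1 = (ln(S/K) + (r - q + 0.5*sigma^2) * T) / (sigma * sqrt(T)) = 0.23876624
d2 = d1 - sigma * sqrt(T) = -0.08166315
exp(-rT) = 0.95313379; exp(-qT) = 1.00000000
P = K * exp(-rT) * N(-d2) - S_0 * exp(-qT) * N(-d1)
N(-d1) = 0.40564342; N(-d2) = 0.53254271
P = 10.1900 * 0.95313379 * 0.53254271 - 9.9600 * 1.00000000 * 0.40564342 = 1.1321


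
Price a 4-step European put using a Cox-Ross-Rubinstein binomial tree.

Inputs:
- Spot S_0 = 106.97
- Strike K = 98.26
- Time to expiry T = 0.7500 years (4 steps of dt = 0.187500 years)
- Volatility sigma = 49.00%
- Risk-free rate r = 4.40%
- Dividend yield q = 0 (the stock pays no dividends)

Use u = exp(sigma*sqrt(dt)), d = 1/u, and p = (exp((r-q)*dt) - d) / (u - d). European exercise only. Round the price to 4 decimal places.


dt = T/N = 0.187500
u = exp(sigma*sqrt(dt)) = 1.236366; d = 1/u = 0.808822
p = (exp((r-q)*dt) - d) / (u - d) = 0.466530
Discount per step: exp(-r*dt) = 0.991784
Stock lattice S(k, i) with i counting down-moves:
  k=0: S(0,0) = 106.9700
  k=1: S(1,0) = 132.2540; S(1,1) = 86.5197
  k=2: S(2,0) = 163.5144; S(2,1) = 106.9700; S(2,2) = 69.9791
  k=3: S(3,0) = 202.1636; S(3,1) = 132.2540; S(3,2) = 86.5197; S(3,3) = 56.6006
  k=4: S(4,0) = 249.9481; S(4,1) = 163.5144; S(4,2) = 106.9700; S(4,3) = 69.9791; S(4,4) = 45.7798
Terminal payoffs V(N, i) = max(K - S_T, 0):
  V(4,0) = 0.000000; V(4,1) = 0.000000; V(4,2) = 0.000000; V(4,3) = 28.280946; V(4,4) = 52.480173
Backward induction: V(k, i) = exp(-r*dt) * [p * V(k+1, i) + (1-p) * V(k+1, i+1)].
  V(3,0) = exp(-r*dt) * [p*0.000000 + (1-p)*0.000000] = 0.000000
  V(3,1) = exp(-r*dt) * [p*0.000000 + (1-p)*0.000000] = 0.000000
  V(3,2) = exp(-r*dt) * [p*0.000000 + (1-p)*28.280946] = 14.963076
  V(3,3) = exp(-r*dt) * [p*28.280946 + (1-p)*52.480173] = 40.852080
  V(2,0) = exp(-r*dt) * [p*0.000000 + (1-p)*0.000000] = 0.000000
  V(2,1) = exp(-r*dt) * [p*0.000000 + (1-p)*14.963076] = 7.916767
  V(2,2) = exp(-r*dt) * [p*14.963076 + (1-p)*40.852080] = 28.537670
  V(1,0) = exp(-r*dt) * [p*0.000000 + (1-p)*7.916767] = 4.188657
  V(1,1) = exp(-r*dt) * [p*7.916767 + (1-p)*28.537670] = 18.761970
  V(0,0) = exp(-r*dt) * [p*4.188657 + (1-p)*18.761970] = 11.864791

Answer: Price = V(0,0) = 11.8648


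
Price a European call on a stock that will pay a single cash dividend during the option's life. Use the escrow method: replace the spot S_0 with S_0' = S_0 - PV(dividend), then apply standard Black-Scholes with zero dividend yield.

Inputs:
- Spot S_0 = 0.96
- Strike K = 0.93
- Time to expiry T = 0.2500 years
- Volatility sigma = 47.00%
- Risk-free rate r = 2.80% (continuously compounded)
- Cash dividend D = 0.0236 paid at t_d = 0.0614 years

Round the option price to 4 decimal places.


Answer: Price = 0.0936

Derivation:
PV(D) = D * exp(-r * t_d) = 0.0236 * 0.99828228 = 0.02355946
S_0' = S_0 - PV(D) = 0.9600 - 0.02355946 = 0.93644054
d1 = (ln(S_0'/K) + (r + sigma^2/2)*T) / (sigma*sqrt(T)) = 0.17665506
d2 = d1 - sigma*sqrt(T) = -0.05834494
exp(-rT) = 0.99302444
N(d1) = 0.57011033; N(d2) = 0.47673694
C = S_0' * N(d1) - K * exp(-rT) * N(d2) = 0.93644054 * 0.57011033 - 0.9300 * 0.99302444 * 0.47673694 = 0.0936


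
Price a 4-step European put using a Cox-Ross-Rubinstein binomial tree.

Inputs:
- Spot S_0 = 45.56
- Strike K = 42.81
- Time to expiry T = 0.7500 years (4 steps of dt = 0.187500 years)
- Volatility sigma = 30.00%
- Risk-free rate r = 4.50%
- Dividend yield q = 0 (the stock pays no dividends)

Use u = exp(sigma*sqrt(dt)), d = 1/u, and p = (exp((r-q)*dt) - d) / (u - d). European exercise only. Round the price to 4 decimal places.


dt = T/N = 0.187500
u = exp(sigma*sqrt(dt)) = 1.138719; d = 1/u = 0.878180
p = (exp((r-q)*dt) - d) / (u - d) = 0.500091
Discount per step: exp(-r*dt) = 0.991598
Stock lattice S(k, i) with i counting down-moves:
  k=0: S(0,0) = 45.5600
  k=1: S(1,0) = 51.8800; S(1,1) = 40.0099
  k=2: S(2,0) = 59.0768; S(2,1) = 45.5600; S(2,2) = 35.1359
  k=3: S(3,0) = 67.2718; S(3,1) = 51.8800; S(3,2) = 40.0099; S(3,3) = 30.8556
  k=4: S(4,0) = 76.6037; S(4,1) = 59.0768; S(4,2) = 45.5600; S(4,3) = 35.1359; S(4,4) = 27.0968
Terminal payoffs V(N, i) = max(K - S_T, 0):
  V(4,0) = 0.000000; V(4,1) = 0.000000; V(4,2) = 0.000000; V(4,3) = 7.674131; V(4,4) = 15.713220
Backward induction: V(k, i) = exp(-r*dt) * [p * V(k+1, i) + (1-p) * V(k+1, i+1)].
  V(3,0) = exp(-r*dt) * [p*0.000000 + (1-p)*0.000000] = 0.000000
  V(3,1) = exp(-r*dt) * [p*0.000000 + (1-p)*0.000000] = 0.000000
  V(3,2) = exp(-r*dt) * [p*0.000000 + (1-p)*7.674131] = 3.804131
  V(3,3) = exp(-r*dt) * [p*7.674131 + (1-p)*15.713220] = 11.594696
  V(2,0) = exp(-r*dt) * [p*0.000000 + (1-p)*0.000000] = 0.000000
  V(2,1) = exp(-r*dt) * [p*0.000000 + (1-p)*3.804131] = 1.885739
  V(2,2) = exp(-r*dt) * [p*3.804131 + (1-p)*11.594696] = 7.634017
  V(1,0) = exp(-r*dt) * [p*0.000000 + (1-p)*1.885739] = 0.934777
  V(1,1) = exp(-r*dt) * [p*1.885739 + (1-p)*7.634017] = 4.719364
  V(0,0) = exp(-r*dt) * [p*0.934777 + (1-p)*4.719364] = 2.802974

Answer: Price = V(0,0) = 2.8030


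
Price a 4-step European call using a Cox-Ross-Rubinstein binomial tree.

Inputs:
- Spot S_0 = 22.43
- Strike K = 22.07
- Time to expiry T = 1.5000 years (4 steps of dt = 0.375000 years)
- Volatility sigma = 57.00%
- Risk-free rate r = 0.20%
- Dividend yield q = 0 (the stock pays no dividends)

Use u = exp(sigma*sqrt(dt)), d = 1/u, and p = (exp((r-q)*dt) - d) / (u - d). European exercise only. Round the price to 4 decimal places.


Answer: Price = V(0,0) = 5.9776

Derivation:
dt = T/N = 0.375000
u = exp(sigma*sqrt(dt)) = 1.417723; d = 1/u = 0.705356
p = (exp((r-q)*dt) - d) / (u - d) = 0.414665
Discount per step: exp(-r*dt) = 0.999250
Stock lattice S(k, i) with i counting down-moves:
  k=0: S(0,0) = 22.4300
  k=1: S(1,0) = 31.7995; S(1,1) = 15.8211
  k=2: S(2,0) = 45.0829; S(2,1) = 22.4300; S(2,2) = 11.1595
  k=3: S(3,0) = 63.9151; S(3,1) = 31.7995; S(3,2) = 15.8211; S(3,3) = 7.8715
  k=4: S(4,0) = 90.6140; S(4,1) = 45.0829; S(4,2) = 22.4300; S(4,3) = 11.1595; S(4,4) = 5.5522
Terminal payoffs V(N, i) = max(S_T - K, 0):
  V(4,0) = 68.543980; V(4,1) = 23.012941; V(4,2) = 0.360000; V(4,3) = 0.000000; V(4,4) = 0.000000
Backward induction: V(k, i) = exp(-r*dt) * [p * V(k+1, i) + (1-p) * V(k+1, i+1)].
  V(3,0) = exp(-r*dt) * [p*68.543980 + (1-p)*23.012941] = 41.861683
  V(3,1) = exp(-r*dt) * [p*23.012941 + (1-p)*0.360000] = 9.746080
  V(3,2) = exp(-r*dt) * [p*0.360000 + (1-p)*0.000000] = 0.149168
  V(3,3) = exp(-r*dt) * [p*0.000000 + (1-p)*0.000000] = 0.000000
  V(2,0) = exp(-r*dt) * [p*41.861683 + (1-p)*9.746080] = 23.046021
  V(2,1) = exp(-r*dt) * [p*9.746080 + (1-p)*0.149168] = 4.125581
  V(2,2) = exp(-r*dt) * [p*0.149168 + (1-p)*0.000000] = 0.061808
  V(1,0) = exp(-r*dt) * [p*23.046021 + (1-p)*4.125581] = 11.962259
  V(1,1) = exp(-r*dt) * [p*4.125581 + (1-p)*0.061808] = 1.745605
  V(0,0) = exp(-r*dt) * [p*11.962259 + (1-p)*1.745605] = 5.977614


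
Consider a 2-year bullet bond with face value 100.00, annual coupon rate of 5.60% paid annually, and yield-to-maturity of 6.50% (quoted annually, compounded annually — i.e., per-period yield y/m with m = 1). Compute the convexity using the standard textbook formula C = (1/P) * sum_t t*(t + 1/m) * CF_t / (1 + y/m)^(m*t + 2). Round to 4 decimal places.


Answer: Convexity = 5.1014

Derivation:
Coupon per period c = face * coupon_rate / m = 5.600000
Periods per year m = 1; per-period yield y/m = 0.065000
Number of cashflows N = 2
Cashflows (t years, CF_t, discount factor 1/(1+y/m)^(m*t), PV):
  t = 1.0000: CF_t = 5.600000, DF = 0.938967, PV = 5.258216
  t = 2.0000: CF_t = 105.600000, DF = 0.881659, PV = 93.103220
Price P = sum_t PV_t = 98.361436
Convexity numerator sum_t t*(t + 1/m) * CF_t / (1+y/m)^(m*t + 2):
  t = 1.0000: term = 9.271910
  t = 2.0000: term = 492.511910
Convexity = (1/P) * sum = 501.783820 / 98.361436 = 5.101428


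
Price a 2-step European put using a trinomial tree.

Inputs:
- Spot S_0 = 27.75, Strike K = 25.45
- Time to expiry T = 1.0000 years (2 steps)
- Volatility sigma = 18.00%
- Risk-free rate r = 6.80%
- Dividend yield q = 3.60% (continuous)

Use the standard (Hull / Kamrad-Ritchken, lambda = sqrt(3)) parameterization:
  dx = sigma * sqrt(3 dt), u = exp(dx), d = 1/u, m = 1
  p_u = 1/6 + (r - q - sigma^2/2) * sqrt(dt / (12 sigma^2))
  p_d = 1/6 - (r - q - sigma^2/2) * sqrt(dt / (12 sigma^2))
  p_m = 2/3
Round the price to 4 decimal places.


dt = T/N = 0.500000; dx = sigma*sqrt(3*dt) = 0.220454
u = exp(dx) = 1.246643; d = 1/u = 0.802154
p_u = 0.184584, p_m = 0.666667, p_d = 0.148749
Discount per step: exp(-r*dt) = 0.966572
Stock lattice S(k, j) with j the centered position index:
  k=0: S(0,+0) = 27.7500
  k=1: S(1,-1) = 22.2598; S(1,+0) = 27.7500; S(1,+1) = 34.5943
  k=2: S(2,-2) = 17.8558; S(2,-1) = 22.2598; S(2,+0) = 27.7500; S(2,+1) = 34.5943; S(2,+2) = 43.1268
Terminal payoffs V(N, j) = max(K - S_T, 0):
  V(2,-2) = 7.594212; V(2,-1) = 3.190213; V(2,+0) = 0.000000; V(2,+1) = 0.000000; V(2,+2) = 0.000000
Backward induction: V(k, j) = exp(-r*dt) * [p_u * V(k+1, j+1) + p_m * V(k+1, j) + p_d * V(k+1, j-1)]
  V(1,-1) = exp(-r*dt) * [p_u*0.000000 + p_m*3.190213 + p_d*7.594212] = 3.147583
  V(1,+0) = exp(-r*dt) * [p_u*0.000000 + p_m*0.000000 + p_d*3.190213] = 0.458678
  V(1,+1) = exp(-r*dt) * [p_u*0.000000 + p_m*0.000000 + p_d*0.000000] = 0.000000
  V(0,+0) = exp(-r*dt) * [p_u*0.000000 + p_m*0.458678 + p_d*3.147583] = 0.748112

Answer: Price = V(0,0) = 0.7481


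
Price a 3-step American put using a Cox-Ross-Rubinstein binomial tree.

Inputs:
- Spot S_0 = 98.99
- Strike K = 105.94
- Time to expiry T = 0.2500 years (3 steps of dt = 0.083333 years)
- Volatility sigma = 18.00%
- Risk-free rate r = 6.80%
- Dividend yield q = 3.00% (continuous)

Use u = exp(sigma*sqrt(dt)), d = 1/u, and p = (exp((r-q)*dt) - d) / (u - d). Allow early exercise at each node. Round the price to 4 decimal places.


Answer: Price = V(0,0) = 7.6670

Derivation:
dt = T/N = 0.083333
u = exp(sigma*sqrt(dt)) = 1.053335; d = 1/u = 0.949365
p = (exp((r-q)*dt) - d) / (u - d) = 0.517518
Discount per step: exp(-r*dt) = 0.994349
Stock lattice S(k, i) with i counting down-moves:
  k=0: S(0,0) = 98.9900
  k=1: S(1,0) = 104.2697; S(1,1) = 93.9777
  k=2: S(2,0) = 109.8309; S(2,1) = 98.9900; S(2,2) = 89.2192
  k=3: S(3,0) = 115.6888; S(3,1) = 104.2697; S(3,2) = 93.9777; S(3,3) = 84.7016
Terminal payoffs V(N, i) = max(K - S_T, 0):
  V(3,0) = 0.000000; V(3,1) = 1.670347; V(3,2) = 11.962320; V(3,3) = 21.238419
Backward induction: V(k, i) = exp(-r*dt) * [p * V(k+1, i) + (1-p) * V(k+1, i+1)]; then take max(V_cont, immediate exercise) for American.
  V(2,0) = exp(-r*dt) * [p*0.000000 + (1-p)*1.670347] = 0.801358; exercise = 0.000000; V(2,0) = max -> 0.801358
  V(2,1) = exp(-r*dt) * [p*1.670347 + (1-p)*11.962320] = 6.598537; exercise = 6.950000; V(2,1) = max -> 6.950000
  V(2,2) = exp(-r*dt) * [p*11.962320 + (1-p)*21.238419] = 16.344983; exercise = 16.720843; V(2,2) = max -> 16.720843
  V(1,0) = exp(-r*dt) * [p*0.801358 + (1-p)*6.950000] = 3.746673; exercise = 1.670347; V(1,0) = max -> 3.746673
  V(1,1) = exp(-r*dt) * [p*6.950000 + (1-p)*16.720843] = 11.598341; exercise = 11.962320; V(1,1) = max -> 11.962320
  V(0,0) = exp(-r*dt) * [p*3.746673 + (1-p)*11.962320] = 7.667002; exercise = 6.950000; V(0,0) = max -> 7.667002


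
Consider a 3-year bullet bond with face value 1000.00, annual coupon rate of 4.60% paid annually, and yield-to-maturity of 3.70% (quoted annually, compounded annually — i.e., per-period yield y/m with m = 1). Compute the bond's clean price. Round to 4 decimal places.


Coupon per period c = face * coupon_rate / m = 46.000000
Periods per year m = 1; per-period yield y/m = 0.037000
Number of cashflows N = 3
Cashflows (t years, CF_t, discount factor 1/(1+y/m)^(m*t), PV):
  t = 1.0000: CF_t = 46.000000, DF = 0.964320, PV = 44.358727
  t = 2.0000: CF_t = 46.000000, DF = 0.929913, PV = 42.776015
  t = 3.0000: CF_t = 1046.000000, DF = 0.896734, PV = 937.983968
Price P = sum_t PV_t = 1025.118709

Answer: Price = 1025.1187


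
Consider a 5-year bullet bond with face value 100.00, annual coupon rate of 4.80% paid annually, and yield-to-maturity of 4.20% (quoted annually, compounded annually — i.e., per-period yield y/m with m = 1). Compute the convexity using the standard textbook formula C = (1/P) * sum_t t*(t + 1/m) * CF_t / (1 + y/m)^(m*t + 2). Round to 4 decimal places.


Coupon per period c = face * coupon_rate / m = 4.800000
Periods per year m = 1; per-period yield y/m = 0.042000
Number of cashflows N = 5
Cashflows (t years, CF_t, discount factor 1/(1+y/m)^(m*t), PV):
  t = 1.0000: CF_t = 4.800000, DF = 0.959693, PV = 4.606526
  t = 2.0000: CF_t = 4.800000, DF = 0.921010, PV = 4.420850
  t = 3.0000: CF_t = 4.800000, DF = 0.883887, PV = 4.242659
  t = 4.0000: CF_t = 4.800000, DF = 0.848260, PV = 4.071649
  t = 5.0000: CF_t = 104.800000, DF = 0.814069, PV = 85.314468
Price P = sum_t PV_t = 102.656152
Convexity numerator sum_t t*(t + 1/m) * CF_t / (1+y/m)^(m*t + 2):
  t = 1.0000: term = 8.485317
  t = 2.0000: term = 24.429896
  t = 3.0000: term = 46.890395
  t = 4.0000: term = 75.000631
  t = 5.0000: term = 2357.265525
Convexity = (1/P) * sum = 2512.071763 / 102.656152 = 24.470738

Answer: Convexity = 24.4707


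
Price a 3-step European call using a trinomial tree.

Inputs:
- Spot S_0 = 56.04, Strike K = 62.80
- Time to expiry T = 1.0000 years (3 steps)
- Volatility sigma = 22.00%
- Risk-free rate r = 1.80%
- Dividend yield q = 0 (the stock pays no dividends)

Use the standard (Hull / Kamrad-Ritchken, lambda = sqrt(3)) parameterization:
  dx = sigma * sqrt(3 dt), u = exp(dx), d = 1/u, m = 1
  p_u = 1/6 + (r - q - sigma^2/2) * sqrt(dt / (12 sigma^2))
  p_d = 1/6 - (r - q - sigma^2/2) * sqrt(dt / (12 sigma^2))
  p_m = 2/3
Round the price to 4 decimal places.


Answer: Price = V(0,0) = 3.0225

Derivation:
dt = T/N = 0.333333; dx = sigma*sqrt(3*dt) = 0.220000
u = exp(dx) = 1.246077; d = 1/u = 0.802519
p_u = 0.161970, p_m = 0.666667, p_d = 0.171364
Discount per step: exp(-r*dt) = 0.994018
Stock lattice S(k, j) with j the centered position index:
  k=0: S(0,+0) = 56.0400
  k=1: S(1,-1) = 44.9732; S(1,+0) = 56.0400; S(1,+1) = 69.8301
  k=2: S(2,-2) = 36.0918; S(2,-1) = 44.9732; S(2,+0) = 56.0400; S(2,+1) = 69.8301; S(2,+2) = 87.0137
  k=3: S(3,-3) = 28.9643; S(3,-2) = 36.0918; S(3,-1) = 44.9732; S(3,+0) = 56.0400; S(3,+1) = 69.8301; S(3,+2) = 87.0137; S(3,+3) = 108.4258
Terminal payoffs V(N, j) = max(S_T - K, 0):
  V(3,-3) = 0.000000; V(3,-2) = 0.000000; V(3,-1) = 0.000000; V(3,+0) = 0.000000; V(3,+1) = 7.030140; V(3,+2) = 24.213713; V(3,+3) = 45.625762
Backward induction: V(k, j) = exp(-r*dt) * [p_u * V(k+1, j+1) + p_m * V(k+1, j) + p_d * V(k+1, j-1)]
  V(2,-2) = exp(-r*dt) * [p_u*0.000000 + p_m*0.000000 + p_d*0.000000] = 0.000000
  V(2,-1) = exp(-r*dt) * [p_u*0.000000 + p_m*0.000000 + p_d*0.000000] = 0.000000
  V(2,+0) = exp(-r*dt) * [p_u*7.030140 + p_m*0.000000 + p_d*0.000000] = 1.131858
  V(2,+1) = exp(-r*dt) * [p_u*24.213713 + p_m*7.030140 + p_d*0.000000] = 8.557150
  V(2,+2) = exp(-r*dt) * [p_u*45.625762 + p_m*24.213713 + p_d*7.030140] = 24.589198
  V(1,-1) = exp(-r*dt) * [p_u*1.131858 + p_m*0.000000 + p_d*0.000000] = 0.182230
  V(1,+0) = exp(-r*dt) * [p_u*8.557150 + p_m*1.131858 + p_d*0.000000] = 2.127766
  V(1,+1) = exp(-r*dt) * [p_u*24.589198 + p_m*8.557150 + p_d*1.131858] = 9.822320
  V(0,+0) = exp(-r*dt) * [p_u*9.822320 + p_m*2.127766 + p_d*0.182230] = 3.022467


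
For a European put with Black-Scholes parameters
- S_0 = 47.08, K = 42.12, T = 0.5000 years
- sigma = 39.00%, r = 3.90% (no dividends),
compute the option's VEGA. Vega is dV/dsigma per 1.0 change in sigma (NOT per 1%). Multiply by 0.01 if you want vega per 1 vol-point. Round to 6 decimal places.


Answer: Vega = 11.010950

Derivation:
d1 = 0.6122841068; d2 = 0.3365124621
phi(d1) = 0.3307526556; exp(-qT) = 1.0000000000; exp(-rT) = 0.9806888952
Vega = S * exp(-qT) * phi(d1) * sqrt(T) = 47.0800 * 1.0000000000 * 0.3307526556 * 0.7071067812 = 11.010950


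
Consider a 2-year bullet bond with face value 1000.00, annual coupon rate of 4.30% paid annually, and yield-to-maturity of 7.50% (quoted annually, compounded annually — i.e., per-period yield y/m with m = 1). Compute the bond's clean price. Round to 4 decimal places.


Answer: Price = 942.5419

Derivation:
Coupon per period c = face * coupon_rate / m = 43.000000
Periods per year m = 1; per-period yield y/m = 0.075000
Number of cashflows N = 2
Cashflows (t years, CF_t, discount factor 1/(1+y/m)^(m*t), PV):
  t = 1.0000: CF_t = 43.000000, DF = 0.930233, PV = 40.000000
  t = 2.0000: CF_t = 1043.000000, DF = 0.865333, PV = 902.541915
Price P = sum_t PV_t = 942.541915


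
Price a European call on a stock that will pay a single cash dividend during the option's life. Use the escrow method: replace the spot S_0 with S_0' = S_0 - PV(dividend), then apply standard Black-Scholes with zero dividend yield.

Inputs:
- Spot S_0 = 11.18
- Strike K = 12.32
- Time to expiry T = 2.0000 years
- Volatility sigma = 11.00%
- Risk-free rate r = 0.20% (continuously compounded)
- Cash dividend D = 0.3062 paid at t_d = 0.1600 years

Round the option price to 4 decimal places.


Answer: Price = 0.2245

Derivation:
PV(D) = D * exp(-r * t_d) = 0.3062 * 0.99968005 = 0.30610203
S_0' = S_0 - PV(D) = 11.1800 - 0.30610203 = 10.87389797
d1 = (ln(S_0'/K) + (r + sigma^2/2)*T) / (sigma*sqrt(T)) = -0.69912755
d2 = d1 - sigma*sqrt(T) = -0.85469104
exp(-rT) = 0.99600799
N(d1) = 0.24223616; N(d2) = 0.19636111
C = S_0' * N(d1) - K * exp(-rT) * N(d2) = 10.87389797 * 0.24223616 - 12.3200 * 0.99600799 * 0.19636111 = 0.2245


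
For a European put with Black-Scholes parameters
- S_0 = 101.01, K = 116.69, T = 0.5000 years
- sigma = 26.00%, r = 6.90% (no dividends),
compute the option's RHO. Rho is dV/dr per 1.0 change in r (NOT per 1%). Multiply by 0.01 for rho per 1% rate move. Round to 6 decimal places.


d1 = -0.5053165859; d2 = -0.6891643490
phi(d1) = 0.3511257143; exp(-qT) = 1.0000000000; exp(-rT) = 0.9660883397
N(-d2) = 0.7546400755
Rho = -K*T*exp(-rT)*N(-d2) = -116.6900 * 0.5000 * 0.9660883397 * 0.7546400755 = -42.536363

Answer: Rho = -42.536363


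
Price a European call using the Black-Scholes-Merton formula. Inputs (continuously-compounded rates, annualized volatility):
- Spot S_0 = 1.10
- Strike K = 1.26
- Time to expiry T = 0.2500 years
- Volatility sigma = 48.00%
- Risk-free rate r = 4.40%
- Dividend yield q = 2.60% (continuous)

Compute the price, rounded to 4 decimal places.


d1 = (ln(S/K) + (r - q + 0.5*sigma^2) * T) / (sigma * sqrt(T)) = -0.42708975
d2 = d1 - sigma * sqrt(T) = -0.66708975
exp(-rT) = 0.98906028; exp(-qT) = 0.99352108
C = S_0 * exp(-qT) * N(d1) - K * exp(-rT) * N(d2)
N(d1) = 0.33465698; N(d2) = 0.25235740
C = 1.1000 * 0.99352108 * 0.33465698 - 1.2600 * 0.98906028 * 0.25235740 = 0.0512

Answer: Price = 0.0512


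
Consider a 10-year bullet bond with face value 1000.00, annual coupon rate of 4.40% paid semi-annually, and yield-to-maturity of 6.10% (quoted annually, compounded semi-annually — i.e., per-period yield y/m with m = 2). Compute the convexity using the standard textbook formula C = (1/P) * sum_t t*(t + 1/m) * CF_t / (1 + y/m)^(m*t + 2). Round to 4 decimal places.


Coupon per period c = face * coupon_rate / m = 22.000000
Periods per year m = 2; per-period yield y/m = 0.030500
Number of cashflows N = 20
Cashflows (t years, CF_t, discount factor 1/(1+y/m)^(m*t), PV):
  t = 0.5000: CF_t = 22.000000, DF = 0.970403, PV = 21.348860
  t = 1.0000: CF_t = 22.000000, DF = 0.941681, PV = 20.716992
  t = 1.5000: CF_t = 22.000000, DF = 0.913810, PV = 20.103825
  t = 2.0000: CF_t = 22.000000, DF = 0.886764, PV = 19.508806
  t = 2.5000: CF_t = 22.000000, DF = 0.860518, PV = 18.931399
  t = 3.0000: CF_t = 22.000000, DF = 0.835049, PV = 18.371081
  t = 3.5000: CF_t = 22.000000, DF = 0.810334, PV = 17.827347
  t = 4.0000: CF_t = 22.000000, DF = 0.786350, PV = 17.299706
  t = 4.5000: CF_t = 22.000000, DF = 0.763076, PV = 16.787681
  t = 5.0000: CF_t = 22.000000, DF = 0.740491, PV = 16.290812
  t = 5.5000: CF_t = 22.000000, DF = 0.718575, PV = 15.808648
  t = 6.0000: CF_t = 22.000000, DF = 0.697307, PV = 15.340755
  t = 6.5000: CF_t = 22.000000, DF = 0.676669, PV = 14.886710
  t = 7.0000: CF_t = 22.000000, DF = 0.656641, PV = 14.446104
  t = 7.5000: CF_t = 22.000000, DF = 0.637206, PV = 14.018539
  t = 8.0000: CF_t = 22.000000, DF = 0.618347, PV = 13.603628
  t = 8.5000: CF_t = 22.000000, DF = 0.600045, PV = 13.200997
  t = 9.0000: CF_t = 22.000000, DF = 0.582286, PV = 12.810284
  t = 9.5000: CF_t = 22.000000, DF = 0.565052, PV = 12.431134
  t = 10.0000: CF_t = 1022.000000, DF = 0.548328, PV = 560.390770
Price P = sum_t PV_t = 874.124075
Convexity numerator sum_t t*(t + 1/m) * CF_t / (1+y/m)^(m*t + 2):
  t = 0.5000: term = 10.051912
  t = 1.0000: term = 29.263209
  t = 1.5000: term = 56.794196
  t = 2.0000: term = 91.855403
  t = 2.5000: term = 133.705099
  t = 3.0000: term = 181.646909
  t = 3.5000: term = 235.027538
  t = 4.0000: term = 293.234608
  t = 4.5000: term = 355.694575
  t = 5.0000: term = 421.870756
  t = 5.5000: term = 491.261434
  t = 6.0000: term = 563.398054
  t = 6.5000: term = 637.843502
  t = 7.0000: term = 714.190463
  t = 7.5000: term = 792.059846
  t = 8.0000: term = 871.099297
  t = 8.5000: term = 950.981766
  t = 9.0000: term = 1031.404147
  t = 9.5000: term = 1112.085985
  t = 10.0000: term = 55409.506266
Convexity = (1/P) * sum = 64382.974966 / 874.124075 = 73.654275

Answer: Convexity = 73.6543


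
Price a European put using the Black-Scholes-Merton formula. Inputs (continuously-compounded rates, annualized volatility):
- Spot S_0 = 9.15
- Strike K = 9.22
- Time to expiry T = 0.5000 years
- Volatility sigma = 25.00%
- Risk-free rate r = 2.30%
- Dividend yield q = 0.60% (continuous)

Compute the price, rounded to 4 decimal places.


d1 = (ln(S/K) + (r - q + 0.5*sigma^2) * T) / (sigma * sqrt(T)) = 0.09335983
d2 = d1 - sigma * sqrt(T) = -0.08341687
exp(-rT) = 0.98856587; exp(-qT) = 0.99700450
P = K * exp(-rT) * N(-d2) - S_0 * exp(-qT) * N(-d1)
N(-d1) = 0.46280885; N(-d2) = 0.53323996
P = 9.2200 * 0.98856587 * 0.53323996 - 9.1500 * 0.99700450 * 0.46280885 = 0.6382

Answer: Price = 0.6382


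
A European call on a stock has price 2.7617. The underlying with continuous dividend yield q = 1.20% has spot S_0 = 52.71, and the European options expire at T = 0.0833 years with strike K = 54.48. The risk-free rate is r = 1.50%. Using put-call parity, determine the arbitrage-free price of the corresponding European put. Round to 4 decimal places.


Put-call parity: C - P = S_0 * exp(-qT) - K * exp(-rT).
S_0 * exp(-qT) = 52.7100 * 0.99900090 = 52.65733741
K * exp(-rT) = 54.4800 * 0.99875128 = 54.41196975
P = C - S*exp(-qT) + K*exp(-rT)
P = 2.7617 - 52.65733741 + 54.41196975 = 4.5163

Answer: Put price = 4.5163


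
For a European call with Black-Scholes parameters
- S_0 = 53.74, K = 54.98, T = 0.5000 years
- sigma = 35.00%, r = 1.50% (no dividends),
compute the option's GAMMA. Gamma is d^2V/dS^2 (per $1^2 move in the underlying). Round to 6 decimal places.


Answer: Gamma = 0.029938

Derivation:
d1 = 0.0618743504; d2 = -0.1856130231
phi(d1) = 0.3981793485; exp(-qT) = 1.0000000000; exp(-rT) = 0.9925280548
Gamma = exp(-qT) * phi(d1) / (S * sigma * sqrt(T)) = 1.0000000000 * 0.3981793485 / (53.7400 * 0.3500 * 0.7071067812) = 0.029938


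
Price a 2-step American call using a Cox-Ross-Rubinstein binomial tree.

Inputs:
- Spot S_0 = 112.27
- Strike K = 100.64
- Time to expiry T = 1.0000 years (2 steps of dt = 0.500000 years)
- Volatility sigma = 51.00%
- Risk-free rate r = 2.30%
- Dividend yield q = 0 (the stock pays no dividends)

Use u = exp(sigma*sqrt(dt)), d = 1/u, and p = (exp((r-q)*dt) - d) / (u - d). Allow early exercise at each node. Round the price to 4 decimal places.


dt = T/N = 0.500000
u = exp(sigma*sqrt(dt)) = 1.434225; d = 1/u = 0.697241
p = (exp((r-q)*dt) - d) / (u - d) = 0.426503
Discount per step: exp(-r*dt) = 0.988566
Stock lattice S(k, i) with i counting down-moves:
  k=0: S(0,0) = 112.2700
  k=1: S(1,0) = 161.0204; S(1,1) = 78.2792
  k=2: S(2,0) = 230.9395; S(2,1) = 112.2700; S(2,2) = 54.5795
Terminal payoffs V(N, i) = max(S_T - K, 0):
  V(2,0) = 130.299461; V(2,1) = 11.630000; V(2,2) = 0.000000
Backward induction: V(k, i) = exp(-r*dt) * [p * V(k+1, i) + (1-p) * V(k+1, i+1)]; then take max(V_cont, immediate exercise) for American.
  V(1,0) = exp(-r*dt) * [p*130.299461 + (1-p)*11.630000] = 61.531143; exercise = 60.380413; V(1,0) = max -> 61.531143
  V(1,1) = exp(-r*dt) * [p*11.630000 + (1-p)*0.000000] = 4.903510; exercise = 0.000000; V(1,1) = max -> 4.903510
  V(0,0) = exp(-r*dt) * [p*61.531143 + (1-p)*4.903510] = 28.723121; exercise = 11.630000; V(0,0) = max -> 28.723121

Answer: Price = V(0,0) = 28.7231


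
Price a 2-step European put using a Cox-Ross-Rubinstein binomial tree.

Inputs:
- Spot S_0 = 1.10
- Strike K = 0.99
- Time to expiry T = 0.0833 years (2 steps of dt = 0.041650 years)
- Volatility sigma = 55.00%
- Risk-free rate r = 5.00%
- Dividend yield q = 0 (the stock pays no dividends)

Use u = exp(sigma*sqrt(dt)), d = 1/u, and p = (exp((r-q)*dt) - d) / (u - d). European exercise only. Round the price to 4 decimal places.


dt = T/N = 0.041650
u = exp(sigma*sqrt(dt)) = 1.118788; d = 1/u = 0.893825
p = (exp((r-q)*dt) - d) / (u - d) = 0.481235
Discount per step: exp(-r*dt) = 0.997920
Stock lattice S(k, i) with i counting down-moves:
  k=0: S(0,0) = 1.1000
  k=1: S(1,0) = 1.2307; S(1,1) = 0.9832
  k=2: S(2,0) = 1.3769; S(2,1) = 1.1000; S(2,2) = 0.8788
Terminal payoffs V(N, i) = max(K - S_T, 0):
  V(2,0) = 0.000000; V(2,1) = 0.000000; V(2,2) = 0.111186
Backward induction: V(k, i) = exp(-r*dt) * [p * V(k+1, i) + (1-p) * V(k+1, i+1)].
  V(1,0) = exp(-r*dt) * [p*0.000000 + (1-p)*0.000000] = 0.000000
  V(1,1) = exp(-r*dt) * [p*0.000000 + (1-p)*0.111186] = 0.057559
  V(0,0) = exp(-r*dt) * [p*0.000000 + (1-p)*0.057559] = 0.029798

Answer: Price = V(0,0) = 0.0298
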